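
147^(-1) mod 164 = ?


Use the extended Euclidean algorithm on (164, 147); each row r = 164*s + 147*t:
r=164, s=1, t=0
r=147, s=0, t=1
q=1: r=17, s=1, t=-1   [164*(1) + 147*(-1) = 17]
q=8: r=11, s=-8, t=9   [164*(-8) + 147*(9) = 11]
q=1: r=6, s=9, t=-10   [164*(9) + 147*(-10) = 6]
q=1: r=5, s=-17, t=19   [164*(-17) + 147*(19) = 5]
q=1: r=1, s=26, t=-29   [164*(26) + 147*(-29) = 1]
q=5: r=0, s=-147, t=164   [164*(-147) + 147*(164) = 0]
GCD = 1 with t = -29, so 147*(-29) ≡ 1 (mod 164)
Inverse = -29 mod 164 = 135
Check: 147 * 135 = 19845 ≡ 1 (mod 164)

147^(-1) ≡ 135 (mod 164)


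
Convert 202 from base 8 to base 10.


202 (base 8) = 130 (decimal)
130 (decimal) = 130 (base 10)


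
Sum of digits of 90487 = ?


9 + 0 + 4 + 8 + 7 = 28


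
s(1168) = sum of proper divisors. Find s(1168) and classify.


Proper divisors: 1, 2, 4, 8, 16, 73, 146, 292, 584
Sum = 1 + 2 + 4 + 8 + 16 + 73 + 146 + 292 + 584 = 1126
1126 < 1168 → deficient

s(1168) = 1126 (deficient)


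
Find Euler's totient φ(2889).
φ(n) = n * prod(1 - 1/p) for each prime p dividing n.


2889 = 3^3 × 107
Prime factors: 3, 107
φ(2889) = 2889 × (1-1/3) × (1-1/107)
= 2889 × 2/3 × 106/107 = 1908

φ(2889) = 1908


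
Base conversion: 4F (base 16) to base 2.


4F (base 16) = 79 (decimal)
79 (decimal) = 1001111 (base 2)


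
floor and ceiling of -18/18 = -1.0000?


-18/18 = -1.0000
floor = -1
ceil = -1

floor = -1, ceil = -1


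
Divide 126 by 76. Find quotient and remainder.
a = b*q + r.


126 = 76 * 1 + 50
Check: 76 + 50 = 126

q = 1, r = 50


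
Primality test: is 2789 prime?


Check divisors up to sqrt(2789) = 52.8110
No divisors found.
2789 is prime.

Yes, 2789 is prime


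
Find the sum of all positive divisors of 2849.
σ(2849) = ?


Divisors of 2849: 1, 7, 11, 37, 77, 259, 407, 2849
Sum = 1 + 7 + 11 + 37 + 77 + 259 + 407 + 2849 = 3648

σ(2849) = 3648


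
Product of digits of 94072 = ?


9 × 4 × 0 × 7 × 2 = 0


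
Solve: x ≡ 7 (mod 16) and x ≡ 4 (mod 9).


M = 16*9 = 144
M1 = M/16 = 9, M2 = M/9 = 16
M1^(-1) mod 16 = 9, M2^(-1) mod 9 = 4
x = 7*9*9 + 4*16*4 = 823
823 mod 144 = 103
Check: 103 mod 16 = 7 ✓, 103 mod 9 = 4 ✓

x ≡ 103 (mod 144)


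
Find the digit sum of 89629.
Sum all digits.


8 + 9 + 6 + 2 + 9 = 34


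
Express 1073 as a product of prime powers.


1073 / 29 = 37
37 / 37 = 1
1073 = 29 × 37


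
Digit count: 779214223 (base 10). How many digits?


779214223 has 9 digits in base 10
floor(log10(779214223)) + 1 = floor(8.8917) + 1 = 9

9 digits (base 10)


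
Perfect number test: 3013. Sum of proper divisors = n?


Proper divisors of 3013: 1, 23, 131
Sum = 1 + 23 + 131 = 155

No, 3013 is not perfect (155 ≠ 3013)


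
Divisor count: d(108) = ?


108 = 2^2 × 3^3
d(108) = (2+1) × (3+1) = 12

12 divisors


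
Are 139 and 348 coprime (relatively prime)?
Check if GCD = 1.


Euclidean algorithm:
348 = 2 * 139 + 70
139 = 1 * 70 + 69
70 = 1 * 69 + 1
69 = 69 * 1 + 0
GCD(139, 348) = 1

Yes, coprime (GCD = 1)


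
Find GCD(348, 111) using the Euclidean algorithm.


348 = 3 * 111 + 15
111 = 7 * 15 + 6
15 = 2 * 6 + 3
6 = 2 * 3 + 0
GCD = 3


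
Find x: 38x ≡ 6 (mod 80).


GCD(38, 80) = 2 divides 6
Divide: 19x ≡ 3 (mod 40)
x ≡ 17 (mod 40)


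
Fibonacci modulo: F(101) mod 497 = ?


F(k) mod 497 for k=1..101:
1, 1, 2, 3, 5, 8, 13, 21, 34, 55, 89, 144, 233, 377, 113, 490, 106, 99, 205, 304, 12, 316, 328, 147, 475, 125, 103, 228, 331, 62, 393, 455, 351, 309, 163, 472, 138, 113, 251, 364, 118, 482, 103, 88, 191, 279, 470, 252, 225, 477, 205, 185, 390, 78, 468, 49, 20, 69, 89, 158, 247, 405, 155, 63, 218, 281, 2, 283, 285, 71, 356, 427, 286, 216, 5, 221, 226, 447, 176, 126, 302, 428, 233, 164, 397, 64, 461, 28, 489, 20, 12, 32, 44, 76, 120, 196, 316, 15, 331, 346, 180
F(101) mod 497 = 180


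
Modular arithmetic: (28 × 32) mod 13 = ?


28 × 32 = 896
896 mod 13 = 12


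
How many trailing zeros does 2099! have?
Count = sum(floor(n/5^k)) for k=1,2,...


floor(2099/5) = 419
floor(2099/25) = 83
floor(2099/125) = 16
floor(2099/625) = 3
Total = 521

521 trailing zeros


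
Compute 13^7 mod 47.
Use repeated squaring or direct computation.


13^1 mod 47 = 13
13^2 mod 47 = 28
13^3 mod 47 = 35
13^4 mod 47 = 32
13^5 mod 47 = 40
13^6 mod 47 = 3
13^7 mod 47 = 39


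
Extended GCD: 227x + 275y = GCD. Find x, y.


Tabular extended Euclidean (each row: r = 227*s + 275*t):
r=227, s=1, t=0
r=275, s=0, t=1
q=0: r=227, s=1, t=0   [227*(1) + 275*(0) = 227]
q=1: r=48, s=-1, t=1   [227*(-1) + 275*(1) = 48]
q=4: r=35, s=5, t=-4   [227*(5) + 275*(-4) = 35]
q=1: r=13, s=-6, t=5   [227*(-6) + 275*(5) = 13]
q=2: r=9, s=17, t=-14   [227*(17) + 275*(-14) = 9]
q=1: r=4, s=-23, t=19   [227*(-23) + 275*(19) = 4]
q=2: r=1, s=63, t=-52   [227*(63) + 275*(-52) = 1]
q=4: r=0, s=-275, t=227   [227*(-275) + 275*(227) = 0]
GCD = 1; from the row with r=1: x=63, y=-52
Check: 227*(63) + 275*(-52) = 14301 - 14300 = 1

GCD = 1, x = 63, y = -52


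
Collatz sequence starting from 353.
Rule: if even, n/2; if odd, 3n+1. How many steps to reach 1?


353 → 1060 → 530 → 265 → 796 → 398 → 199 → 598 → 299 → 898 → 449 → 1348 → 674 → 337 → 1012 → 506 → 253 → 760 → 380 → 190 → 95 → 286 → 143 → 430 → 215 → 646 → 323 → 970 → 485 → 1456 → 728 → 364 → 182 → 91 → 274 → 137 → 412 → 206 → 103 → 310 → 155 → 466 → 233 → 700 → 350 → 175 → 526 → 263 → 790 → 395 → 1186 → 593 → 1780 → 890 → 445 → 1336 → 668 → 334 → 167 → 502 → 251 → 754 → 377 → 1132 → 566 → 283 → 850 → 425 → 1276 → 638 → 319 → 958 → 479 → 1438 → 719 → 2158 → 1079 → 3238 → 1619 → 4858 → 2429 → 7288 → 3644 → 1822 → 911 → 2734 → 1367 → 4102 → 2051 → 6154 → 3077 → 9232 → 4616 → 2308 → 1154 → 577 → 1732 → 866 → 433 → 1300 → 650 → 325 → 976 → 488 → 244 → 122 → 61 → 184 → 92 → 46 → 23 → 70 → 35 → 106 → 53 → 160 → 80 → 40 → 20 → 10 → 5 → 16 → 8 → 4 → 2 → 1
Total steps = 125

125 steps


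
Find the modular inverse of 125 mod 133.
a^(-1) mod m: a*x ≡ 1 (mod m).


Use the extended Euclidean algorithm on (133, 125); each row r = 133*s + 125*t:
r=133, s=1, t=0
r=125, s=0, t=1
q=1: r=8, s=1, t=-1   [133*(1) + 125*(-1) = 8]
q=15: r=5, s=-15, t=16   [133*(-15) + 125*(16) = 5]
q=1: r=3, s=16, t=-17   [133*(16) + 125*(-17) = 3]
q=1: r=2, s=-31, t=33   [133*(-31) + 125*(33) = 2]
q=1: r=1, s=47, t=-50   [133*(47) + 125*(-50) = 1]
q=2: r=0, s=-125, t=133   [133*(-125) + 125*(133) = 0]
GCD = 1 with t = -50, so 125*(-50) ≡ 1 (mod 133)
Inverse = -50 mod 133 = 83
Check: 125 * 83 = 10375 ≡ 1 (mod 133)

125^(-1) ≡ 83 (mod 133)


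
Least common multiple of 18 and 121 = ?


GCD(18, 121) = 1
LCM = 18*121/1 = 2178/1 = 2178

LCM = 2178


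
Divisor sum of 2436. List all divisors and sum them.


Divisors of 2436: 1, 2, 3, 4, 6, 7, 12, 14, 21, 28, 29, 42, 58, 84, 87, 116, 174, 203, 348, 406, 609, 812, 1218, 2436
Sum = 1 + 2 + 3 + 4 + 6 + 7 + 12 + 14 + 21 + 28 + 29 + 42 + 58 + 84 + 87 + 116 + 174 + 203 + 348 + 406 + 609 + 812 + 1218 + 2436 = 6720

σ(2436) = 6720


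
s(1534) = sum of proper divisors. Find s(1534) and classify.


Proper divisors: 1, 2, 13, 26, 59, 118, 767
Sum = 1 + 2 + 13 + 26 + 59 + 118 + 767 = 986
986 < 1534 → deficient

s(1534) = 986 (deficient)


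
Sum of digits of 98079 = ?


9 + 8 + 0 + 7 + 9 = 33


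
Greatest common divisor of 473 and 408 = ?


473 = 1 * 408 + 65
408 = 6 * 65 + 18
65 = 3 * 18 + 11
18 = 1 * 11 + 7
11 = 1 * 7 + 4
7 = 1 * 4 + 3
4 = 1 * 3 + 1
3 = 3 * 1 + 0
GCD = 1


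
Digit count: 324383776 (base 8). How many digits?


324383776 in base 8 = 2325332040
Number of digits = 10

10 digits (base 8)


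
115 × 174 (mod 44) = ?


115 × 174 = 20010
20010 mod 44 = 34


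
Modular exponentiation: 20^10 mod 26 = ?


20^1 mod 26 = 20
20^2 mod 26 = 10
20^3 mod 26 = 18
20^4 mod 26 = 22
20^5 mod 26 = 24
20^6 mod 26 = 12
20^7 mod 26 = 6
20^8 mod 26 = 16
20^9 mod 26 = 8
20^10 mod 26 = 4


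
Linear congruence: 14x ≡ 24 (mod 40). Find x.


GCD(14, 40) = 2 divides 24
Divide: 7x ≡ 12 (mod 20)
x ≡ 16 (mod 20)


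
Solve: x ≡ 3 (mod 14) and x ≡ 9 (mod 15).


M = 14*15 = 210
M1 = M/14 = 15, M2 = M/15 = 14
M1^(-1) mod 14 = 1, M2^(-1) mod 15 = 14
x = 3*15*1 + 9*14*14 = 1809
1809 mod 210 = 129
Check: 129 mod 14 = 3 ✓, 129 mod 15 = 9 ✓

x ≡ 129 (mod 210)


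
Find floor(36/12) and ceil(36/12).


36/12 = 3.0000
floor = 3
ceil = 3

floor = 3, ceil = 3


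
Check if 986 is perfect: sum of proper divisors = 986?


Proper divisors of 986: 1, 2, 17, 29, 34, 58, 493
Sum = 1 + 2 + 17 + 29 + 34 + 58 + 493 = 634

No, 986 is not perfect (634 ≠ 986)


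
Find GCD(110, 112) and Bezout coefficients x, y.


Tabular extended Euclidean (each row: r = 110*s + 112*t):
r=110, s=1, t=0
r=112, s=0, t=1
q=0: r=110, s=1, t=0   [110*(1) + 112*(0) = 110]
q=1: r=2, s=-1, t=1   [110*(-1) + 112*(1) = 2]
q=55: r=0, s=56, t=-55   [110*(56) + 112*(-55) = 0]
GCD = 2; from the row with r=2: x=-1, y=1
Check: 110*(-1) + 112*(1) = -110 + 112 = 2

GCD = 2, x = -1, y = 1


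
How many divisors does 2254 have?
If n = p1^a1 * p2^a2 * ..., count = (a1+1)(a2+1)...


2254 = 2^1 × 7^2 × 23^1
d(2254) = (1+1) × (2+1) × (1+1) = 12

12 divisors


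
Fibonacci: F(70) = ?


Sequence: 1, 1, 2, 3, 5, 8, 13, 21, 34, 55, 89, 144, 233, 377, 610, 987, 1597, 2584, 4181, 6765, 10946, 17711, 28657, 46368, 75025, 121393, 196418, 317811, 514229, 832040, 1346269, 2178309, 3524578, 5702887, 9227465, 14930352, 24157817, 39088169, 63245986, 102334155, 165580141, 267914296, 433494437, 701408733, 1134903170, 1836311903, 2971215073, 4807526976, 7778742049, 12586269025, 20365011074, 32951280099, 53316291173, 86267571272, 139583862445, 225851433717, 365435296162, 591286729879, 956722026041, 1548008755920, 2504730781961, 4052739537881, 6557470319842, 10610209857723, 17167680177565, 27777890035288, 44945570212853, 72723460248141, 117669030460994, 190392490709135
F(70) = 190392490709135


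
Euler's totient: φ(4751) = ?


4751 = 4751
Prime factors: 4751
φ(4751) = 4751 × (1-1/4751)
= 4751 × 4750/4751 = 4750

φ(4751) = 4750


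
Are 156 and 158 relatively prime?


Euclidean algorithm:
158 = 1 * 156 + 2
156 = 78 * 2 + 0
GCD(156, 158) = 2

No, not coprime (GCD = 2)


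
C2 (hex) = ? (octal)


C2 (base 16) = 194 (decimal)
194 (decimal) = 302 (base 8)


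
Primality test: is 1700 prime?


1700 / 2 = 850 (exact division)
1700 is NOT prime.

No, 1700 is not prime


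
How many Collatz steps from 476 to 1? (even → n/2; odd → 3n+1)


476 → 238 → 119 → 358 → 179 → 538 → 269 → 808 → 404 → 202 → 101 → 304 → 152 → 76 → 38 → 19 → 58 → 29 → 88 → 44 → 22 → 11 → 34 → 17 → 52 → 26 → 13 → 40 → 20 → 10 → 5 → 16 → 8 → 4 → 2 → 1
Total steps = 35

35 steps


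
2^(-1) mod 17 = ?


Use the extended Euclidean algorithm on (17, 2); each row r = 17*s + 2*t:
r=17, s=1, t=0
r=2, s=0, t=1
q=8: r=1, s=1, t=-8   [17*(1) + 2*(-8) = 1]
q=2: r=0, s=-2, t=17   [17*(-2) + 2*(17) = 0]
GCD = 1 with t = -8, so 2*(-8) ≡ 1 (mod 17)
Inverse = -8 mod 17 = 9
Check: 2 * 9 = 18 ≡ 1 (mod 17)

2^(-1) ≡ 9 (mod 17)


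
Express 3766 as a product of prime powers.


3766 / 2 = 1883
1883 / 7 = 269
269 / 269 = 1
3766 = 2 × 7 × 269


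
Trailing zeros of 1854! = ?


floor(1854/5) = 370
floor(1854/25) = 74
floor(1854/125) = 14
floor(1854/625) = 2
Total = 460

460 trailing zeros


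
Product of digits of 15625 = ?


1 × 5 × 6 × 2 × 5 = 300


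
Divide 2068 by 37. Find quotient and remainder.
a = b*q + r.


2068 = 37 * 55 + 33
Check: 2035 + 33 = 2068

q = 55, r = 33


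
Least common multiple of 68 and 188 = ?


GCD(68, 188) = 4
LCM = 68*188/4 = 12784/4 = 3196

LCM = 3196


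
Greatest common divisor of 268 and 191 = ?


268 = 1 * 191 + 77
191 = 2 * 77 + 37
77 = 2 * 37 + 3
37 = 12 * 3 + 1
3 = 3 * 1 + 0
GCD = 1


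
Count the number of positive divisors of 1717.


1717 = 17^1 × 101^1
d(1717) = (1+1) × (1+1) = 4

4 divisors


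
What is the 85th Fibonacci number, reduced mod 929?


F(k) mod 929 for k=1..85:
1, 1, 2, 3, 5, 8, 13, 21, 34, 55, 89, 144, 233, 377, 610, 58, 668, 726, 465, 262, 727, 60, 787, 847, 705, 623, 399, 93, 492, 585, 148, 733, 881, 685, 637, 393, 101, 494, 595, 160, 755, 915, 741, 727, 539, 337, 876, 284, 231, 515, 746, 332, 149, 481, 630, 182, 812, 65, 877, 13, 890, 903, 864, 838, 773, 682, 526, 279, 805, 155, 31, 186, 217, 403, 620, 94, 714, 808, 593, 472, 136, 608, 744, 423, 238
F(85) mod 929 = 238


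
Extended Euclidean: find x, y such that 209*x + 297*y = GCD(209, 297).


Tabular extended Euclidean (each row: r = 209*s + 297*t):
r=209, s=1, t=0
r=297, s=0, t=1
q=0: r=209, s=1, t=0   [209*(1) + 297*(0) = 209]
q=1: r=88, s=-1, t=1   [209*(-1) + 297*(1) = 88]
q=2: r=33, s=3, t=-2   [209*(3) + 297*(-2) = 33]
q=2: r=22, s=-7, t=5   [209*(-7) + 297*(5) = 22]
q=1: r=11, s=10, t=-7   [209*(10) + 297*(-7) = 11]
q=2: r=0, s=-27, t=19   [209*(-27) + 297*(19) = 0]
GCD = 11; from the row with r=11: x=10, y=-7
Check: 209*(10) + 297*(-7) = 2090 - 2079 = 11

GCD = 11, x = 10, y = -7


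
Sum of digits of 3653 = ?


3 + 6 + 5 + 3 = 17


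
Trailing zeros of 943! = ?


floor(943/5) = 188
floor(943/25) = 37
floor(943/125) = 7
floor(943/625) = 1
Total = 233

233 trailing zeros


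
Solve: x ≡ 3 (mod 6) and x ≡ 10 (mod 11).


M = 6*11 = 66
M1 = M/6 = 11, M2 = M/11 = 6
M1^(-1) mod 6 = 5, M2^(-1) mod 11 = 2
x = 3*11*5 + 10*6*2 = 285
285 mod 66 = 21
Check: 21 mod 6 = 3 ✓, 21 mod 11 = 10 ✓

x ≡ 21 (mod 66)


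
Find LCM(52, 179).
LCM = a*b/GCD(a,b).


GCD(52, 179) = 1
LCM = 52*179/1 = 9308/1 = 9308

LCM = 9308


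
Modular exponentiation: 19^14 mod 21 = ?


19^1 mod 21 = 19
19^2 mod 21 = 4
19^3 mod 21 = 13
19^4 mod 21 = 16
19^5 mod 21 = 10
19^6 mod 21 = 1
19^7 mod 21 = 19
19^8 mod 21 = 4
19^9 mod 21 = 13
19^10 mod 21 = 16
19^11 mod 21 = 10
19^12 mod 21 = 1
19^13 mod 21 = 19
19^14 mod 21 = 4


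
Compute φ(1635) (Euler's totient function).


1635 = 3 × 5 × 109
Prime factors: 3, 5, 109
φ(1635) = 1635 × (1-1/3) × (1-1/5) × (1-1/109)
= 1635 × 2/3 × 4/5 × 108/109 = 864

φ(1635) = 864


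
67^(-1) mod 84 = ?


Use the extended Euclidean algorithm on (84, 67); each row r = 84*s + 67*t:
r=84, s=1, t=0
r=67, s=0, t=1
q=1: r=17, s=1, t=-1   [84*(1) + 67*(-1) = 17]
q=3: r=16, s=-3, t=4   [84*(-3) + 67*(4) = 16]
q=1: r=1, s=4, t=-5   [84*(4) + 67*(-5) = 1]
q=16: r=0, s=-67, t=84   [84*(-67) + 67*(84) = 0]
GCD = 1 with t = -5, so 67*(-5) ≡ 1 (mod 84)
Inverse = -5 mod 84 = 79
Check: 67 * 79 = 5293 ≡ 1 (mod 84)

67^(-1) ≡ 79 (mod 84)


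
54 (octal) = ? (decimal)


54 (base 8) = 44 (decimal)
44 (decimal) = 44 (base 10)


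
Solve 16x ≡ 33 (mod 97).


GCD(16, 97) = 1, unique solution
a^(-1) mod 97 = 91
x = 91 * 33 mod 97 = 93

x ≡ 93 (mod 97)


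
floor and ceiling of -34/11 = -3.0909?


-34/11 = -3.0909
floor = -4
ceil = -3

floor = -4, ceil = -3


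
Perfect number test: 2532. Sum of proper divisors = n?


Proper divisors of 2532: 1, 2, 3, 4, 6, 12, 211, 422, 633, 844, 1266
Sum = 1 + 2 + 3 + 4 + 6 + 12 + 211 + 422 + 633 + 844 + 1266 = 3404

No, 2532 is not perfect (3404 ≠ 2532)


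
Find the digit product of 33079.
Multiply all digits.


3 × 3 × 0 × 7 × 9 = 0


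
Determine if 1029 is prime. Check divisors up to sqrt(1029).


1029 / 3 = 343 (exact division)
1029 is NOT prime.

No, 1029 is not prime


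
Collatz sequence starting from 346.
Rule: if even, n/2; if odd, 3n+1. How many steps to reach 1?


346 → 173 → 520 → 260 → 130 → 65 → 196 → 98 → 49 → 148 → 74 → 37 → 112 → 56 → 28 → 14 → 7 → 22 → 11 → 34 → 17 → 52 → 26 → 13 → 40 → 20 → 10 → 5 → 16 → 8 → 4 → 2 → 1
Total steps = 32

32 steps


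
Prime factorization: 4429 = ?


4429 / 43 = 103
103 / 103 = 1
4429 = 43 × 103


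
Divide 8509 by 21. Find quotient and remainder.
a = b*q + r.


8509 = 21 * 405 + 4
Check: 8505 + 4 = 8509

q = 405, r = 4


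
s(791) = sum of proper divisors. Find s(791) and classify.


Proper divisors: 1, 7, 113
Sum = 1 + 7 + 113 = 121
121 < 791 → deficient

s(791) = 121 (deficient)


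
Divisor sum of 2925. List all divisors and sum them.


Divisors of 2925: 1, 3, 5, 9, 13, 15, 25, 39, 45, 65, 75, 117, 195, 225, 325, 585, 975, 2925
Sum = 1 + 3 + 5 + 9 + 13 + 15 + 25 + 39 + 45 + 65 + 75 + 117 + 195 + 225 + 325 + 585 + 975 + 2925 = 5642

σ(2925) = 5642


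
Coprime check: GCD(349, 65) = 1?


Euclidean algorithm:
349 = 5 * 65 + 24
65 = 2 * 24 + 17
24 = 1 * 17 + 7
17 = 2 * 7 + 3
7 = 2 * 3 + 1
3 = 3 * 1 + 0
GCD(349, 65) = 1

Yes, coprime (GCD = 1)


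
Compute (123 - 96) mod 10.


123 - 96 = 27
27 mod 10 = 7


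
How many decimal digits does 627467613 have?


627467613 has 9 digits in base 10
floor(log10(627467613)) + 1 = floor(8.7976) + 1 = 9

9 digits (base 10)


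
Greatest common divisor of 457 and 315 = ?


457 = 1 * 315 + 142
315 = 2 * 142 + 31
142 = 4 * 31 + 18
31 = 1 * 18 + 13
18 = 1 * 13 + 5
13 = 2 * 5 + 3
5 = 1 * 3 + 2
3 = 1 * 2 + 1
2 = 2 * 1 + 0
GCD = 1


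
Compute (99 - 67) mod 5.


99 - 67 = 32
32 mod 5 = 2


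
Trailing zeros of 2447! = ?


floor(2447/5) = 489
floor(2447/25) = 97
floor(2447/125) = 19
floor(2447/625) = 3
Total = 608

608 trailing zeros


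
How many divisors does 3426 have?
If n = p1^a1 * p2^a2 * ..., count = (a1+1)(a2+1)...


3426 = 2^1 × 3^1 × 571^1
d(3426) = (1+1) × (1+1) × (1+1) = 8

8 divisors


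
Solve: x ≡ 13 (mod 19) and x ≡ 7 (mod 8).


M = 19*8 = 152
M1 = M/19 = 8, M2 = M/8 = 19
M1^(-1) mod 19 = 12, M2^(-1) mod 8 = 3
x = 13*8*12 + 7*19*3 = 1647
1647 mod 152 = 127
Check: 127 mod 19 = 13 ✓, 127 mod 8 = 7 ✓

x ≡ 127 (mod 152)


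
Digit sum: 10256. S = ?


1 + 0 + 2 + 5 + 6 = 14


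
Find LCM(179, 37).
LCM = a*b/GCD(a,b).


GCD(179, 37) = 1
LCM = 179*37/1 = 6623/1 = 6623

LCM = 6623


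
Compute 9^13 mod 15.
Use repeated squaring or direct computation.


9^1 mod 15 = 9
9^2 mod 15 = 6
9^3 mod 15 = 9
9^4 mod 15 = 6
9^5 mod 15 = 9
9^6 mod 15 = 6
9^7 mod 15 = 9
9^8 mod 15 = 6
9^9 mod 15 = 9
9^10 mod 15 = 6
9^11 mod 15 = 9
9^12 mod 15 = 6
9^13 mod 15 = 9


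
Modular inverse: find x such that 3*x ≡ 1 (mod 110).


Use the extended Euclidean algorithm on (110, 3); each row r = 110*s + 3*t:
r=110, s=1, t=0
r=3, s=0, t=1
q=36: r=2, s=1, t=-36   [110*(1) + 3*(-36) = 2]
q=1: r=1, s=-1, t=37   [110*(-1) + 3*(37) = 1]
q=2: r=0, s=3, t=-110   [110*(3) + 3*(-110) = 0]
GCD = 1 with t = 37, so 3*(37) ≡ 1 (mod 110)
Inverse = 37 mod 110 = 37
Check: 3 * 37 = 111 ≡ 1 (mod 110)

3^(-1) ≡ 37 (mod 110)


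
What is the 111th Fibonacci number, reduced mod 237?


F(k) mod 237 for k=1..111:
1, 1, 2, 3, 5, 8, 13, 21, 34, 55, 89, 144, 233, 140, 136, 39, 175, 214, 152, 129, 44, 173, 217, 153, 133, 49, 182, 231, 176, 170, 109, 42, 151, 193, 107, 63, 170, 233, 166, 162, 91, 16, 107, 123, 230, 116, 109, 225, 97, 85, 182, 30, 212, 5, 217, 222, 202, 187, 152, 102, 17, 119, 136, 18, 154, 172, 89, 24, 113, 137, 13, 150, 163, 76, 2, 78, 80, 158, 1, 159, 160, 82, 5, 87, 92, 179, 34, 213, 10, 223, 233, 219, 215, 197, 175, 135, 73, 208, 44, 15, 59, 74, 133, 207, 103, 73, 176, 12, 188, 200, 151
F(111) mod 237 = 151


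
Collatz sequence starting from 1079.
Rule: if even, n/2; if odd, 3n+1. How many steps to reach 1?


1079 → 3238 → 1619 → 4858 → 2429 → 7288 → 3644 → 1822 → 911 → 2734 → 1367 → 4102 → 2051 → 6154 → 3077 → 9232 → 4616 → 2308 → 1154 → 577 → 1732 → 866 → 433 → 1300 → 650 → 325 → 976 → 488 → 244 → 122 → 61 → 184 → 92 → 46 → 23 → 70 → 35 → 106 → 53 → 160 → 80 → 40 → 20 → 10 → 5 → 16 → 8 → 4 → 2 → 1
Total steps = 49

49 steps


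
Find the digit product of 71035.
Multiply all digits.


7 × 1 × 0 × 3 × 5 = 0


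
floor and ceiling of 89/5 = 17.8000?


89/5 = 17.8000
floor = 17
ceil = 18

floor = 17, ceil = 18


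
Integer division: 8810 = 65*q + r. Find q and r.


8810 = 65 * 135 + 35
Check: 8775 + 35 = 8810

q = 135, r = 35


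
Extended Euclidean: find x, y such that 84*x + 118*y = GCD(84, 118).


Tabular extended Euclidean (each row: r = 84*s + 118*t):
r=84, s=1, t=0
r=118, s=0, t=1
q=0: r=84, s=1, t=0   [84*(1) + 118*(0) = 84]
q=1: r=34, s=-1, t=1   [84*(-1) + 118*(1) = 34]
q=2: r=16, s=3, t=-2   [84*(3) + 118*(-2) = 16]
q=2: r=2, s=-7, t=5   [84*(-7) + 118*(5) = 2]
q=8: r=0, s=59, t=-42   [84*(59) + 118*(-42) = 0]
GCD = 2; from the row with r=2: x=-7, y=5
Check: 84*(-7) + 118*(5) = -588 + 590 = 2

GCD = 2, x = -7, y = 5


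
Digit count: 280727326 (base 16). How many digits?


280727326 in base 16 = 10BB8F1E
Number of digits = 8

8 digits (base 16)


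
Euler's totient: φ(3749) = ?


3749 = 23 × 163
Prime factors: 23, 163
φ(3749) = 3749 × (1-1/23) × (1-1/163)
= 3749 × 22/23 × 162/163 = 3564

φ(3749) = 3564


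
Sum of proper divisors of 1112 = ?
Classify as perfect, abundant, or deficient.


Proper divisors: 1, 2, 4, 8, 139, 278, 556
Sum = 1 + 2 + 4 + 8 + 139 + 278 + 556 = 988
988 < 1112 → deficient

s(1112) = 988 (deficient)


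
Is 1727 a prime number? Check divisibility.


1727 / 11 = 157 (exact division)
1727 is NOT prime.

No, 1727 is not prime


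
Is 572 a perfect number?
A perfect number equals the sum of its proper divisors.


Proper divisors of 572: 1, 2, 4, 11, 13, 22, 26, 44, 52, 143, 286
Sum = 1 + 2 + 4 + 11 + 13 + 22 + 26 + 44 + 52 + 143 + 286 = 604

No, 572 is not perfect (604 ≠ 572)


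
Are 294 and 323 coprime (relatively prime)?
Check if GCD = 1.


Euclidean algorithm:
323 = 1 * 294 + 29
294 = 10 * 29 + 4
29 = 7 * 4 + 1
4 = 4 * 1 + 0
GCD(294, 323) = 1

Yes, coprime (GCD = 1)


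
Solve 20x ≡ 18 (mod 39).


GCD(20, 39) = 1, unique solution
a^(-1) mod 39 = 2
x = 2 * 18 mod 39 = 36

x ≡ 36 (mod 39)


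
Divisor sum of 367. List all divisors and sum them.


Divisors of 367: 1, 367
Sum = 1 + 367 = 368

σ(367) = 368


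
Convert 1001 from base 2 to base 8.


1001 (base 2) = 9 (decimal)
9 (decimal) = 11 (base 8)


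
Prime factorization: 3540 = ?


3540 / 2 = 1770
1770 / 2 = 885
885 / 3 = 295
295 / 5 = 59
59 / 59 = 1
3540 = 2^2 × 3 × 5 × 59


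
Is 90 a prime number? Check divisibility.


90 / 2 = 45 (exact division)
90 is NOT prime.

No, 90 is not prime


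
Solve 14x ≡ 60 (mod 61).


GCD(14, 61) = 1, unique solution
a^(-1) mod 61 = 48
x = 48 * 60 mod 61 = 13

x ≡ 13 (mod 61)


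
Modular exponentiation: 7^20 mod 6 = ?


7^1 mod 6 = 1
7^2 mod 6 = 1
7^3 mod 6 = 1
7^4 mod 6 = 1
7^5 mod 6 = 1
7^6 mod 6 = 1
7^7 mod 6 = 1
7^8 mod 6 = 1
7^9 mod 6 = 1
7^10 mod 6 = 1
7^11 mod 6 = 1
7^12 mod 6 = 1
7^13 mod 6 = 1
7^14 mod 6 = 1
7^15 mod 6 = 1
7^16 mod 6 = 1
7^17 mod 6 = 1
7^18 mod 6 = 1
7^19 mod 6 = 1
7^20 mod 6 = 1


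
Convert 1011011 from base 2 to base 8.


1011011 (base 2) = 91 (decimal)
91 (decimal) = 133 (base 8)


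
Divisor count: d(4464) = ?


4464 = 2^4 × 3^2 × 31^1
d(4464) = (4+1) × (2+1) × (1+1) = 30

30 divisors


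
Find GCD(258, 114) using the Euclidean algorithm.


258 = 2 * 114 + 30
114 = 3 * 30 + 24
30 = 1 * 24 + 6
24 = 4 * 6 + 0
GCD = 6


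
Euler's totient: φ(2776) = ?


2776 = 2^3 × 347
Prime factors: 2, 347
φ(2776) = 2776 × (1-1/2) × (1-1/347)
= 2776 × 1/2 × 346/347 = 1384

φ(2776) = 1384


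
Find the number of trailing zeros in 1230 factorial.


floor(1230/5) = 246
floor(1230/25) = 49
floor(1230/125) = 9
floor(1230/625) = 1
Total = 305

305 trailing zeros


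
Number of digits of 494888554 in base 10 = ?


494888554 has 9 digits in base 10
floor(log10(494888554)) + 1 = floor(8.6945) + 1 = 9

9 digits (base 10)


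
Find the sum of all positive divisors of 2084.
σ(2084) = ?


Divisors of 2084: 1, 2, 4, 521, 1042, 2084
Sum = 1 + 2 + 4 + 521 + 1042 + 2084 = 3654

σ(2084) = 3654


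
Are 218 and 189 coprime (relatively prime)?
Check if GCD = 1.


Euclidean algorithm:
218 = 1 * 189 + 29
189 = 6 * 29 + 15
29 = 1 * 15 + 14
15 = 1 * 14 + 1
14 = 14 * 1 + 0
GCD(218, 189) = 1

Yes, coprime (GCD = 1)


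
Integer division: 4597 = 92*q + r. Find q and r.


4597 = 92 * 49 + 89
Check: 4508 + 89 = 4597

q = 49, r = 89


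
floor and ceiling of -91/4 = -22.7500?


-91/4 = -22.7500
floor = -23
ceil = -22

floor = -23, ceil = -22


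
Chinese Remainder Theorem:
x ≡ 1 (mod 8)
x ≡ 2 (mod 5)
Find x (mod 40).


M = 8*5 = 40
M1 = M/8 = 5, M2 = M/5 = 8
M1^(-1) mod 8 = 5, M2^(-1) mod 5 = 2
x = 1*5*5 + 2*8*2 = 57
57 mod 40 = 17
Check: 17 mod 8 = 1 ✓, 17 mod 5 = 2 ✓

x ≡ 17 (mod 40)


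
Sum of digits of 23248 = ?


2 + 3 + 2 + 4 + 8 = 19


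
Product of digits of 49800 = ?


4 × 9 × 8 × 0 × 0 = 0


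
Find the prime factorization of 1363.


1363 / 29 = 47
47 / 47 = 1
1363 = 29 × 47


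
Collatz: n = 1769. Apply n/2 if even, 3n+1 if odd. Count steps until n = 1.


1769 → 5308 → 2654 → 1327 → 3982 → 1991 → 5974 → 2987 → 8962 → 4481 → 13444 → 6722 → 3361 → 10084 → 5042 → 2521 → 7564 → 3782 → 1891 → 5674 → 2837 → 8512 → 4256 → 2128 → 1064 → 532 → 266 → 133 → 400 → 200 → 100 → 50 → 25 → 76 → 38 → 19 → 58 → 29 → 88 → 44 → 22 → 11 → 34 → 17 → 52 → 26 → 13 → 40 → 20 → 10 → 5 → 16 → 8 → 4 → 2 → 1
Total steps = 55

55 steps


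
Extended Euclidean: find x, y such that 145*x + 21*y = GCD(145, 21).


Tabular extended Euclidean (each row: r = 145*s + 21*t):
r=145, s=1, t=0
r=21, s=0, t=1
q=6: r=19, s=1, t=-6   [145*(1) + 21*(-6) = 19]
q=1: r=2, s=-1, t=7   [145*(-1) + 21*(7) = 2]
q=9: r=1, s=10, t=-69   [145*(10) + 21*(-69) = 1]
q=2: r=0, s=-21, t=145   [145*(-21) + 21*(145) = 0]
GCD = 1; from the row with r=1: x=10, y=-69
Check: 145*(10) + 21*(-69) = 1450 - 1449 = 1

GCD = 1, x = 10, y = -69


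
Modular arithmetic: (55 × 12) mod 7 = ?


55 × 12 = 660
660 mod 7 = 2


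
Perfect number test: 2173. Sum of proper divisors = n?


Proper divisors of 2173: 1, 41, 53
Sum = 1 + 41 + 53 = 95

No, 2173 is not perfect (95 ≠ 2173)


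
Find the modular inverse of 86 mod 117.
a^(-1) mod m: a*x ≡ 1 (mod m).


Use the extended Euclidean algorithm on (117, 86); each row r = 117*s + 86*t:
r=117, s=1, t=0
r=86, s=0, t=1
q=1: r=31, s=1, t=-1   [117*(1) + 86*(-1) = 31]
q=2: r=24, s=-2, t=3   [117*(-2) + 86*(3) = 24]
q=1: r=7, s=3, t=-4   [117*(3) + 86*(-4) = 7]
q=3: r=3, s=-11, t=15   [117*(-11) + 86*(15) = 3]
q=2: r=1, s=25, t=-34   [117*(25) + 86*(-34) = 1]
q=3: r=0, s=-86, t=117   [117*(-86) + 86*(117) = 0]
GCD = 1 with t = -34, so 86*(-34) ≡ 1 (mod 117)
Inverse = -34 mod 117 = 83
Check: 86 * 83 = 7138 ≡ 1 (mod 117)

86^(-1) ≡ 83 (mod 117)


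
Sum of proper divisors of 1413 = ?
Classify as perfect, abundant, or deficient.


Proper divisors: 1, 3, 9, 157, 471
Sum = 1 + 3 + 9 + 157 + 471 = 641
641 < 1413 → deficient

s(1413) = 641 (deficient)


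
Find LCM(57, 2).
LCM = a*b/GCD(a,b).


GCD(57, 2) = 1
LCM = 57*2/1 = 114/1 = 114

LCM = 114


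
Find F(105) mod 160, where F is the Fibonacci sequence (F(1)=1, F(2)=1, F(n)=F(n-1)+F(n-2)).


F(k) mod 160 for k=1..105:
1, 1, 2, 3, 5, 8, 13, 21, 34, 55, 89, 144, 73, 57, 130, 27, 157, 24, 21, 45, 66, 111, 17, 128, 145, 113, 98, 51, 149, 40, 29, 69, 98, 7, 105, 112, 57, 9, 66, 75, 141, 56, 37, 93, 130, 63, 33, 96, 129, 65, 34, 99, 133, 72, 45, 117, 2, 119, 121, 80, 41, 121, 2, 123, 125, 88, 53, 141, 34, 15, 49, 64, 113, 17, 130, 147, 117, 104, 61, 5, 66, 71, 137, 48, 25, 73, 98, 11, 109, 120, 69, 29, 98, 127, 65, 32, 97, 129, 66, 35, 101, 136, 77, 53, 130
F(105) mod 160 = 130


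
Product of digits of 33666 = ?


3 × 3 × 6 × 6 × 6 = 1944


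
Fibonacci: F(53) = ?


Sequence: 1, 1, 2, 3, 5, 8, 13, 21, 34, 55, 89, 144, 233, 377, 610, 987, 1597, 2584, 4181, 6765, 10946, 17711, 28657, 46368, 75025, 121393, 196418, 317811, 514229, 832040, 1346269, 2178309, 3524578, 5702887, 9227465, 14930352, 24157817, 39088169, 63245986, 102334155, 165580141, 267914296, 433494437, 701408733, 1134903170, 1836311903, 2971215073, 4807526976, 7778742049, 12586269025, 20365011074, 32951280099, 53316291173
F(53) = 53316291173


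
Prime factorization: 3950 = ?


3950 / 2 = 1975
1975 / 5 = 395
395 / 5 = 79
79 / 79 = 1
3950 = 2 × 5^2 × 79


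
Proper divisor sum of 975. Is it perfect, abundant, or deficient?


Proper divisors: 1, 3, 5, 13, 15, 25, 39, 65, 75, 195, 325
Sum = 1 + 3 + 5 + 13 + 15 + 25 + 39 + 65 + 75 + 195 + 325 = 761
761 < 975 → deficient

s(975) = 761 (deficient)


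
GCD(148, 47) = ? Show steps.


148 = 3 * 47 + 7
47 = 6 * 7 + 5
7 = 1 * 5 + 2
5 = 2 * 2 + 1
2 = 2 * 1 + 0
GCD = 1


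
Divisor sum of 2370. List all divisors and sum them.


Divisors of 2370: 1, 2, 3, 5, 6, 10, 15, 30, 79, 158, 237, 395, 474, 790, 1185, 2370
Sum = 1 + 2 + 3 + 5 + 6 + 10 + 15 + 30 + 79 + 158 + 237 + 395 + 474 + 790 + 1185 + 2370 = 5760

σ(2370) = 5760


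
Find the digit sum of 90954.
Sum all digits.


9 + 0 + 9 + 5 + 4 = 27


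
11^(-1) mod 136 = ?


Use the extended Euclidean algorithm on (136, 11); each row r = 136*s + 11*t:
r=136, s=1, t=0
r=11, s=0, t=1
q=12: r=4, s=1, t=-12   [136*(1) + 11*(-12) = 4]
q=2: r=3, s=-2, t=25   [136*(-2) + 11*(25) = 3]
q=1: r=1, s=3, t=-37   [136*(3) + 11*(-37) = 1]
q=3: r=0, s=-11, t=136   [136*(-11) + 11*(136) = 0]
GCD = 1 with t = -37, so 11*(-37) ≡ 1 (mod 136)
Inverse = -37 mod 136 = 99
Check: 11 * 99 = 1089 ≡ 1 (mod 136)

11^(-1) ≡ 99 (mod 136)


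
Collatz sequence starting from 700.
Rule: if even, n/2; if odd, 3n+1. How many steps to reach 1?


700 → 350 → 175 → 526 → 263 → 790 → 395 → 1186 → 593 → 1780 → 890 → 445 → 1336 → 668 → 334 → 167 → 502 → 251 → 754 → 377 → 1132 → 566 → 283 → 850 → 425 → 1276 → 638 → 319 → 958 → 479 → 1438 → 719 → 2158 → 1079 → 3238 → 1619 → 4858 → 2429 → 7288 → 3644 → 1822 → 911 → 2734 → 1367 → 4102 → 2051 → 6154 → 3077 → 9232 → 4616 → 2308 → 1154 → 577 → 1732 → 866 → 433 → 1300 → 650 → 325 → 976 → 488 → 244 → 122 → 61 → 184 → 92 → 46 → 23 → 70 → 35 → 106 → 53 → 160 → 80 → 40 → 20 → 10 → 5 → 16 → 8 → 4 → 2 → 1
Total steps = 82

82 steps


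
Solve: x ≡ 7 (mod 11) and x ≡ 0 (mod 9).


M = 11*9 = 99
M1 = M/11 = 9, M2 = M/9 = 11
M1^(-1) mod 11 = 5, M2^(-1) mod 9 = 5
x = 7*9*5 + 0*11*5 = 315
315 mod 99 = 18
Check: 18 mod 11 = 7 ✓, 18 mod 9 = 0 ✓

x ≡ 18 (mod 99)


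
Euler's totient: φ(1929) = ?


1929 = 3 × 643
Prime factors: 3, 643
φ(1929) = 1929 × (1-1/3) × (1-1/643)
= 1929 × 2/3 × 642/643 = 1284

φ(1929) = 1284


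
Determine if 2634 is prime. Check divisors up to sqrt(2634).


2634 / 2 = 1317 (exact division)
2634 is NOT prime.

No, 2634 is not prime


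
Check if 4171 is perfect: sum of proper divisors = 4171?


Proper divisors of 4171: 1, 43, 97
Sum = 1 + 43 + 97 = 141

No, 4171 is not perfect (141 ≠ 4171)


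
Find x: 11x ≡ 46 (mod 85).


GCD(11, 85) = 1, unique solution
a^(-1) mod 85 = 31
x = 31 * 46 mod 85 = 66

x ≡ 66 (mod 85)


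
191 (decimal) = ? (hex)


191 (base 10) = 191 (decimal)
191 (decimal) = BF (base 16)


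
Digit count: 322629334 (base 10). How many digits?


322629334 has 9 digits in base 10
floor(log10(322629334)) + 1 = floor(8.5087) + 1 = 9

9 digits (base 10)


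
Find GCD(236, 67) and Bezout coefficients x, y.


Tabular extended Euclidean (each row: r = 236*s + 67*t):
r=236, s=1, t=0
r=67, s=0, t=1
q=3: r=35, s=1, t=-3   [236*(1) + 67*(-3) = 35]
q=1: r=32, s=-1, t=4   [236*(-1) + 67*(4) = 32]
q=1: r=3, s=2, t=-7   [236*(2) + 67*(-7) = 3]
q=10: r=2, s=-21, t=74   [236*(-21) + 67*(74) = 2]
q=1: r=1, s=23, t=-81   [236*(23) + 67*(-81) = 1]
q=2: r=0, s=-67, t=236   [236*(-67) + 67*(236) = 0]
GCD = 1; from the row with r=1: x=23, y=-81
Check: 236*(23) + 67*(-81) = 5428 - 5427 = 1

GCD = 1, x = 23, y = -81


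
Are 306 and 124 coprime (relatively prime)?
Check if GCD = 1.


Euclidean algorithm:
306 = 2 * 124 + 58
124 = 2 * 58 + 8
58 = 7 * 8 + 2
8 = 4 * 2 + 0
GCD(306, 124) = 2

No, not coprime (GCD = 2)


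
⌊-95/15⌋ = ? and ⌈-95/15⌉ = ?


-95/15 = -6.3333
floor = -7
ceil = -6

floor = -7, ceil = -6


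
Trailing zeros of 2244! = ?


floor(2244/5) = 448
floor(2244/25) = 89
floor(2244/125) = 17
floor(2244/625) = 3
Total = 557

557 trailing zeros


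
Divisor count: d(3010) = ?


3010 = 2^1 × 5^1 × 7^1 × 43^1
d(3010) = (1+1) × (1+1) × (1+1) × (1+1) = 16

16 divisors


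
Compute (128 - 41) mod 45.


128 - 41 = 87
87 mod 45 = 42


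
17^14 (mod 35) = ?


17^1 mod 35 = 17
17^2 mod 35 = 9
17^3 mod 35 = 13
17^4 mod 35 = 11
17^5 mod 35 = 12
17^6 mod 35 = 29
17^7 mod 35 = 3
17^8 mod 35 = 16
17^9 mod 35 = 27
17^10 mod 35 = 4
17^11 mod 35 = 33
17^12 mod 35 = 1
17^13 mod 35 = 17
17^14 mod 35 = 9


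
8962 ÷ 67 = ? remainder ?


8962 = 67 * 133 + 51
Check: 8911 + 51 = 8962

q = 133, r = 51


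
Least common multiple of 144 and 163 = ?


GCD(144, 163) = 1
LCM = 144*163/1 = 23472/1 = 23472

LCM = 23472


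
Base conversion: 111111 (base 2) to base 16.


111111 (base 2) = 63 (decimal)
63 (decimal) = 3F (base 16)


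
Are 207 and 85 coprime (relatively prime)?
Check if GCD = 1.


Euclidean algorithm:
207 = 2 * 85 + 37
85 = 2 * 37 + 11
37 = 3 * 11 + 4
11 = 2 * 4 + 3
4 = 1 * 3 + 1
3 = 3 * 1 + 0
GCD(207, 85) = 1

Yes, coprime (GCD = 1)


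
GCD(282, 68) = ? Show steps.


282 = 4 * 68 + 10
68 = 6 * 10 + 8
10 = 1 * 8 + 2
8 = 4 * 2 + 0
GCD = 2


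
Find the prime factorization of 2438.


2438 / 2 = 1219
1219 / 23 = 53
53 / 53 = 1
2438 = 2 × 23 × 53


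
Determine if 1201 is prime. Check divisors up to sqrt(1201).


Check divisors up to sqrt(1201) = 34.6554
No divisors found.
1201 is prime.

Yes, 1201 is prime


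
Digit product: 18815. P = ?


1 × 8 × 8 × 1 × 5 = 320


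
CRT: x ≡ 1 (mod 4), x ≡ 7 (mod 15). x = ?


M = 4*15 = 60
M1 = M/4 = 15, M2 = M/15 = 4
M1^(-1) mod 4 = 3, M2^(-1) mod 15 = 4
x = 1*15*3 + 7*4*4 = 157
157 mod 60 = 37
Check: 37 mod 4 = 1 ✓, 37 mod 15 = 7 ✓

x ≡ 37 (mod 60)


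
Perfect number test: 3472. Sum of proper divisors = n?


Proper divisors of 3472: 1, 2, 4, 7, 8, 14, 16, 28, 31, 56, 62, 112, 124, 217, 248, 434, 496, 868, 1736
Sum = 1 + 2 + 4 + 7 + 8 + 14 + 16 + 28 + 31 + 56 + 62 + 112 + 124 + 217 + 248 + 434 + 496 + 868 + 1736 = 4464

No, 3472 is not perfect (4464 ≠ 3472)


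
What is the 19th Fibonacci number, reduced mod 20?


F(k) mod 20 for k=1..19:
1, 1, 2, 3, 5, 8, 13, 1, 14, 15, 9, 4, 13, 17, 10, 7, 17, 4, 1
F(19) mod 20 = 1


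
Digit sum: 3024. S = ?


3 + 0 + 2 + 4 = 9


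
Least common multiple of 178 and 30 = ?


GCD(178, 30) = 2
LCM = 178*30/2 = 5340/2 = 2670

LCM = 2670


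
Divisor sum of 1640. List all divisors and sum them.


Divisors of 1640: 1, 2, 4, 5, 8, 10, 20, 40, 41, 82, 164, 205, 328, 410, 820, 1640
Sum = 1 + 2 + 4 + 5 + 8 + 10 + 20 + 40 + 41 + 82 + 164 + 205 + 328 + 410 + 820 + 1640 = 3780

σ(1640) = 3780


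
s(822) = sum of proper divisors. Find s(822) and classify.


Proper divisors: 1, 2, 3, 6, 137, 274, 411
Sum = 1 + 2 + 3 + 6 + 137 + 274 + 411 = 834
834 > 822 → abundant

s(822) = 834 (abundant)


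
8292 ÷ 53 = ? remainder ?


8292 = 53 * 156 + 24
Check: 8268 + 24 = 8292

q = 156, r = 24


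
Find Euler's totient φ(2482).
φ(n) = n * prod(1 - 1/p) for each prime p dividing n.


2482 = 2 × 17 × 73
Prime factors: 2, 17, 73
φ(2482) = 2482 × (1-1/2) × (1-1/17) × (1-1/73)
= 2482 × 1/2 × 16/17 × 72/73 = 1152

φ(2482) = 1152


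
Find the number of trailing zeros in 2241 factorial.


floor(2241/5) = 448
floor(2241/25) = 89
floor(2241/125) = 17
floor(2241/625) = 3
Total = 557

557 trailing zeros


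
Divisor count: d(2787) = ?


2787 = 3^1 × 929^1
d(2787) = (1+1) × (1+1) = 4

4 divisors


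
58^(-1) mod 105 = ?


Use the extended Euclidean algorithm on (105, 58); each row r = 105*s + 58*t:
r=105, s=1, t=0
r=58, s=0, t=1
q=1: r=47, s=1, t=-1   [105*(1) + 58*(-1) = 47]
q=1: r=11, s=-1, t=2   [105*(-1) + 58*(2) = 11]
q=4: r=3, s=5, t=-9   [105*(5) + 58*(-9) = 3]
q=3: r=2, s=-16, t=29   [105*(-16) + 58*(29) = 2]
q=1: r=1, s=21, t=-38   [105*(21) + 58*(-38) = 1]
q=2: r=0, s=-58, t=105   [105*(-58) + 58*(105) = 0]
GCD = 1 with t = -38, so 58*(-38) ≡ 1 (mod 105)
Inverse = -38 mod 105 = 67
Check: 58 * 67 = 3886 ≡ 1 (mod 105)

58^(-1) ≡ 67 (mod 105)


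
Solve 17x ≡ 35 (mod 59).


GCD(17, 59) = 1, unique solution
a^(-1) mod 59 = 7
x = 7 * 35 mod 59 = 9

x ≡ 9 (mod 59)


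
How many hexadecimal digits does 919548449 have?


919548449 in base 16 = 36CF3221
Number of digits = 8

8 digits (base 16)


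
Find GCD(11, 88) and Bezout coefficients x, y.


Tabular extended Euclidean (each row: r = 11*s + 88*t):
r=11, s=1, t=0
r=88, s=0, t=1
q=0: r=11, s=1, t=0   [11*(1) + 88*(0) = 11]
q=8: r=0, s=-8, t=1   [11*(-8) + 88*(1) = 0]
GCD = 11; from the row with r=11: x=1, y=0
Check: 11*(1) + 88*(0) = 11 + 0 = 11

GCD = 11, x = 1, y = 0


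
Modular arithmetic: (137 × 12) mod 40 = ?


137 × 12 = 1644
1644 mod 40 = 4


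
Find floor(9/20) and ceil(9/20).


9/20 = 0.4500
floor = 0
ceil = 1

floor = 0, ceil = 1


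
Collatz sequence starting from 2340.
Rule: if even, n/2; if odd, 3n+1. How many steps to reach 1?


2340 → 1170 → 585 → 1756 → 878 → 439 → 1318 → 659 → 1978 → 989 → 2968 → 1484 → 742 → 371 → 1114 → 557 → 1672 → 836 → 418 → 209 → 628 → 314 → 157 → 472 → 236 → 118 → 59 → 178 → 89 → 268 → 134 → 67 → 202 → 101 → 304 → 152 → 76 → 38 → 19 → 58 → 29 → 88 → 44 → 22 → 11 → 34 → 17 → 52 → 26 → 13 → 40 → 20 → 10 → 5 → 16 → 8 → 4 → 2 → 1
Total steps = 58

58 steps


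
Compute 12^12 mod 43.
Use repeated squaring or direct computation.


12^1 mod 43 = 12
12^2 mod 43 = 15
12^3 mod 43 = 8
12^4 mod 43 = 10
12^5 mod 43 = 34
12^6 mod 43 = 21
12^7 mod 43 = 37
12^8 mod 43 = 14
12^9 mod 43 = 39
12^10 mod 43 = 38
12^11 mod 43 = 26
12^12 mod 43 = 11


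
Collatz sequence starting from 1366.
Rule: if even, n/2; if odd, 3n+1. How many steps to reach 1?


1366 → 683 → 2050 → 1025 → 3076 → 1538 → 769 → 2308 → 1154 → 577 → 1732 → 866 → 433 → 1300 → 650 → 325 → 976 → 488 → 244 → 122 → 61 → 184 → 92 → 46 → 23 → 70 → 35 → 106 → 53 → 160 → 80 → 40 → 20 → 10 → 5 → 16 → 8 → 4 → 2 → 1
Total steps = 39

39 steps


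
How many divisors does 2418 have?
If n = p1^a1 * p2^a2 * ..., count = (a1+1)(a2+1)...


2418 = 2^1 × 3^1 × 13^1 × 31^1
d(2418) = (1+1) × (1+1) × (1+1) × (1+1) = 16

16 divisors


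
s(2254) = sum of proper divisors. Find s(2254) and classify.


Proper divisors: 1, 2, 7, 14, 23, 46, 49, 98, 161, 322, 1127
Sum = 1 + 2 + 7 + 14 + 23 + 46 + 49 + 98 + 161 + 322 + 1127 = 1850
1850 < 2254 → deficient

s(2254) = 1850 (deficient)


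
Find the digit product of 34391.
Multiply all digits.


3 × 4 × 3 × 9 × 1 = 324


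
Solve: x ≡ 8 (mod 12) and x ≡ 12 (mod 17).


M = 12*17 = 204
M1 = M/12 = 17, M2 = M/17 = 12
M1^(-1) mod 12 = 5, M2^(-1) mod 17 = 10
x = 8*17*5 + 12*12*10 = 2120
2120 mod 204 = 80
Check: 80 mod 12 = 8 ✓, 80 mod 17 = 12 ✓

x ≡ 80 (mod 204)
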